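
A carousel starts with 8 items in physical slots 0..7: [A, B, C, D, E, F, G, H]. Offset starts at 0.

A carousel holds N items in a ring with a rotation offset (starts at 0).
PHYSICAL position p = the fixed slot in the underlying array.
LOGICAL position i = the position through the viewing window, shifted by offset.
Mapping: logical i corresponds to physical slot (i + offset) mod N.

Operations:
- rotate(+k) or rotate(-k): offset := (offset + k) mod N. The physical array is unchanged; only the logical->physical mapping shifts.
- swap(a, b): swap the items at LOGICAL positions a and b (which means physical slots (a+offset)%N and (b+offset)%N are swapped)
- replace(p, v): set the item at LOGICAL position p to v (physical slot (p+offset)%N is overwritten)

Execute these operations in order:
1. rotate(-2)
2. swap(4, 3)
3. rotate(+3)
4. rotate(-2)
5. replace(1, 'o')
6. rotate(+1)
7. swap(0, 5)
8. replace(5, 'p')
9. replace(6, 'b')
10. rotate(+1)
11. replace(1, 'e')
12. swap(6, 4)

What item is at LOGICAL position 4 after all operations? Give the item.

Answer: H

Derivation:
After op 1 (rotate(-2)): offset=6, physical=[A,B,C,D,E,F,G,H], logical=[G,H,A,B,C,D,E,F]
After op 2 (swap(4, 3)): offset=6, physical=[A,C,B,D,E,F,G,H], logical=[G,H,A,C,B,D,E,F]
After op 3 (rotate(+3)): offset=1, physical=[A,C,B,D,E,F,G,H], logical=[C,B,D,E,F,G,H,A]
After op 4 (rotate(-2)): offset=7, physical=[A,C,B,D,E,F,G,H], logical=[H,A,C,B,D,E,F,G]
After op 5 (replace(1, 'o')): offset=7, physical=[o,C,B,D,E,F,G,H], logical=[H,o,C,B,D,E,F,G]
After op 6 (rotate(+1)): offset=0, physical=[o,C,B,D,E,F,G,H], logical=[o,C,B,D,E,F,G,H]
After op 7 (swap(0, 5)): offset=0, physical=[F,C,B,D,E,o,G,H], logical=[F,C,B,D,E,o,G,H]
After op 8 (replace(5, 'p')): offset=0, physical=[F,C,B,D,E,p,G,H], logical=[F,C,B,D,E,p,G,H]
After op 9 (replace(6, 'b')): offset=0, physical=[F,C,B,D,E,p,b,H], logical=[F,C,B,D,E,p,b,H]
After op 10 (rotate(+1)): offset=1, physical=[F,C,B,D,E,p,b,H], logical=[C,B,D,E,p,b,H,F]
After op 11 (replace(1, 'e')): offset=1, physical=[F,C,e,D,E,p,b,H], logical=[C,e,D,E,p,b,H,F]
After op 12 (swap(6, 4)): offset=1, physical=[F,C,e,D,E,H,b,p], logical=[C,e,D,E,H,b,p,F]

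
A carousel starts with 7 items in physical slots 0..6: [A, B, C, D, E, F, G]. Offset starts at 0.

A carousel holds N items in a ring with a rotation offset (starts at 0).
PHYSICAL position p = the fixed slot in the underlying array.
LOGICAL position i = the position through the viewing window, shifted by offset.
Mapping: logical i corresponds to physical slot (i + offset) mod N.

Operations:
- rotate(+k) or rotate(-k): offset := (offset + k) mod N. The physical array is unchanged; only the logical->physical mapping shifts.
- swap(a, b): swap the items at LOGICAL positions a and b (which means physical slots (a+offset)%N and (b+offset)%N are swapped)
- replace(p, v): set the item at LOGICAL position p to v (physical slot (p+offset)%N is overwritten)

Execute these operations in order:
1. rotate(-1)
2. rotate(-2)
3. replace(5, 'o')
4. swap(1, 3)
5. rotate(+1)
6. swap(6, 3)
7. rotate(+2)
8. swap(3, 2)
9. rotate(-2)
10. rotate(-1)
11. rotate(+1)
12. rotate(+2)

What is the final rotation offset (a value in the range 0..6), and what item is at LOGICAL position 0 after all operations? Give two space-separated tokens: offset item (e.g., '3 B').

After op 1 (rotate(-1)): offset=6, physical=[A,B,C,D,E,F,G], logical=[G,A,B,C,D,E,F]
After op 2 (rotate(-2)): offset=4, physical=[A,B,C,D,E,F,G], logical=[E,F,G,A,B,C,D]
After op 3 (replace(5, 'o')): offset=4, physical=[A,B,o,D,E,F,G], logical=[E,F,G,A,B,o,D]
After op 4 (swap(1, 3)): offset=4, physical=[F,B,o,D,E,A,G], logical=[E,A,G,F,B,o,D]
After op 5 (rotate(+1)): offset=5, physical=[F,B,o,D,E,A,G], logical=[A,G,F,B,o,D,E]
After op 6 (swap(6, 3)): offset=5, physical=[F,E,o,D,B,A,G], logical=[A,G,F,E,o,D,B]
After op 7 (rotate(+2)): offset=0, physical=[F,E,o,D,B,A,G], logical=[F,E,o,D,B,A,G]
After op 8 (swap(3, 2)): offset=0, physical=[F,E,D,o,B,A,G], logical=[F,E,D,o,B,A,G]
After op 9 (rotate(-2)): offset=5, physical=[F,E,D,o,B,A,G], logical=[A,G,F,E,D,o,B]
After op 10 (rotate(-1)): offset=4, physical=[F,E,D,o,B,A,G], logical=[B,A,G,F,E,D,o]
After op 11 (rotate(+1)): offset=5, physical=[F,E,D,o,B,A,G], logical=[A,G,F,E,D,o,B]
After op 12 (rotate(+2)): offset=0, physical=[F,E,D,o,B,A,G], logical=[F,E,D,o,B,A,G]

Answer: 0 F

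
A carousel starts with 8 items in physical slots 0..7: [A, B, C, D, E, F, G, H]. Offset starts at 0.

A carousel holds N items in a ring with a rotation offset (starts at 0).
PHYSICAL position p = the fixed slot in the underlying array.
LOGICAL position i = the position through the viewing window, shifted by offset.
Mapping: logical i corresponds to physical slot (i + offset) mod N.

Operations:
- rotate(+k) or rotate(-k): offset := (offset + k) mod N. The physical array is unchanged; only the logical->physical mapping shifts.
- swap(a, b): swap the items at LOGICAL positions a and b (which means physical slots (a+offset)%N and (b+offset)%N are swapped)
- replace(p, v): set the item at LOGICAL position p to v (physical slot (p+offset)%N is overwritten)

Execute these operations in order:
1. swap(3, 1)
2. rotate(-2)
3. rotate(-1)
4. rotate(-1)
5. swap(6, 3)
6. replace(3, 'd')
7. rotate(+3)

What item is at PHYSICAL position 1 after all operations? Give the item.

After op 1 (swap(3, 1)): offset=0, physical=[A,D,C,B,E,F,G,H], logical=[A,D,C,B,E,F,G,H]
After op 2 (rotate(-2)): offset=6, physical=[A,D,C,B,E,F,G,H], logical=[G,H,A,D,C,B,E,F]
After op 3 (rotate(-1)): offset=5, physical=[A,D,C,B,E,F,G,H], logical=[F,G,H,A,D,C,B,E]
After op 4 (rotate(-1)): offset=4, physical=[A,D,C,B,E,F,G,H], logical=[E,F,G,H,A,D,C,B]
After op 5 (swap(6, 3)): offset=4, physical=[A,D,H,B,E,F,G,C], logical=[E,F,G,C,A,D,H,B]
After op 6 (replace(3, 'd')): offset=4, physical=[A,D,H,B,E,F,G,d], logical=[E,F,G,d,A,D,H,B]
After op 7 (rotate(+3)): offset=7, physical=[A,D,H,B,E,F,G,d], logical=[d,A,D,H,B,E,F,G]

Answer: D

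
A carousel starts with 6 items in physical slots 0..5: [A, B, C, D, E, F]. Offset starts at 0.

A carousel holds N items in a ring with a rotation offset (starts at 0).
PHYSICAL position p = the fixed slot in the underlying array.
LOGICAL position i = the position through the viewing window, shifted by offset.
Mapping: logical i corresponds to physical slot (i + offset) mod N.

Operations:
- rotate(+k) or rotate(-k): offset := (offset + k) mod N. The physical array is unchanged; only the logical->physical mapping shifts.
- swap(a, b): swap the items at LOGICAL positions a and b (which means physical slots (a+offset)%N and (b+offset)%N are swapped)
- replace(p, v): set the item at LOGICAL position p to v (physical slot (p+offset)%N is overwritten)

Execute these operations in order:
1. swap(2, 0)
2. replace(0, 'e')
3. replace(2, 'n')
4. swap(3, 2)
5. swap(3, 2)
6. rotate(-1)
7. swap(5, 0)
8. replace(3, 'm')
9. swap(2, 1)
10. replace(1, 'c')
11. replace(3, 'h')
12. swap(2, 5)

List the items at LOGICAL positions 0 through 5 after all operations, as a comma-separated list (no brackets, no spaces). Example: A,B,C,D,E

Answer: E,c,F,h,D,e

Derivation:
After op 1 (swap(2, 0)): offset=0, physical=[C,B,A,D,E,F], logical=[C,B,A,D,E,F]
After op 2 (replace(0, 'e')): offset=0, physical=[e,B,A,D,E,F], logical=[e,B,A,D,E,F]
After op 3 (replace(2, 'n')): offset=0, physical=[e,B,n,D,E,F], logical=[e,B,n,D,E,F]
After op 4 (swap(3, 2)): offset=0, physical=[e,B,D,n,E,F], logical=[e,B,D,n,E,F]
After op 5 (swap(3, 2)): offset=0, physical=[e,B,n,D,E,F], logical=[e,B,n,D,E,F]
After op 6 (rotate(-1)): offset=5, physical=[e,B,n,D,E,F], logical=[F,e,B,n,D,E]
After op 7 (swap(5, 0)): offset=5, physical=[e,B,n,D,F,E], logical=[E,e,B,n,D,F]
After op 8 (replace(3, 'm')): offset=5, physical=[e,B,m,D,F,E], logical=[E,e,B,m,D,F]
After op 9 (swap(2, 1)): offset=5, physical=[B,e,m,D,F,E], logical=[E,B,e,m,D,F]
After op 10 (replace(1, 'c')): offset=5, physical=[c,e,m,D,F,E], logical=[E,c,e,m,D,F]
After op 11 (replace(3, 'h')): offset=5, physical=[c,e,h,D,F,E], logical=[E,c,e,h,D,F]
After op 12 (swap(2, 5)): offset=5, physical=[c,F,h,D,e,E], logical=[E,c,F,h,D,e]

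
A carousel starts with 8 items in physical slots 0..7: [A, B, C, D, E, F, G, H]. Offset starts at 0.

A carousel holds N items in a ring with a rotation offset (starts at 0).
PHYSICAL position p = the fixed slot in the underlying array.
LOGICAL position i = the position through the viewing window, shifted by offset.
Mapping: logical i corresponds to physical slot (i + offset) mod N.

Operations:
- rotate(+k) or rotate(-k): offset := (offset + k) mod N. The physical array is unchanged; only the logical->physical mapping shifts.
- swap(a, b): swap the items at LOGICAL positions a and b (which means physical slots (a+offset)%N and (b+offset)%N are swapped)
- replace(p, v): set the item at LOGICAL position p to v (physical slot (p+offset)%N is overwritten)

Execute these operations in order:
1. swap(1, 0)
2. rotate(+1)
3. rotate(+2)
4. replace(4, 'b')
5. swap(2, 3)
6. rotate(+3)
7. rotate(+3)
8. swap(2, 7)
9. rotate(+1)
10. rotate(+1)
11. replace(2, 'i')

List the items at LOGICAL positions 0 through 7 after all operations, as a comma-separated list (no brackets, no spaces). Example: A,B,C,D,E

Answer: B,E,i,F,b,D,A,C

Derivation:
After op 1 (swap(1, 0)): offset=0, physical=[B,A,C,D,E,F,G,H], logical=[B,A,C,D,E,F,G,H]
After op 2 (rotate(+1)): offset=1, physical=[B,A,C,D,E,F,G,H], logical=[A,C,D,E,F,G,H,B]
After op 3 (rotate(+2)): offset=3, physical=[B,A,C,D,E,F,G,H], logical=[D,E,F,G,H,B,A,C]
After op 4 (replace(4, 'b')): offset=3, physical=[B,A,C,D,E,F,G,b], logical=[D,E,F,G,b,B,A,C]
After op 5 (swap(2, 3)): offset=3, physical=[B,A,C,D,E,G,F,b], logical=[D,E,G,F,b,B,A,C]
After op 6 (rotate(+3)): offset=6, physical=[B,A,C,D,E,G,F,b], logical=[F,b,B,A,C,D,E,G]
After op 7 (rotate(+3)): offset=1, physical=[B,A,C,D,E,G,F,b], logical=[A,C,D,E,G,F,b,B]
After op 8 (swap(2, 7)): offset=1, physical=[D,A,C,B,E,G,F,b], logical=[A,C,B,E,G,F,b,D]
After op 9 (rotate(+1)): offset=2, physical=[D,A,C,B,E,G,F,b], logical=[C,B,E,G,F,b,D,A]
After op 10 (rotate(+1)): offset=3, physical=[D,A,C,B,E,G,F,b], logical=[B,E,G,F,b,D,A,C]
After op 11 (replace(2, 'i')): offset=3, physical=[D,A,C,B,E,i,F,b], logical=[B,E,i,F,b,D,A,C]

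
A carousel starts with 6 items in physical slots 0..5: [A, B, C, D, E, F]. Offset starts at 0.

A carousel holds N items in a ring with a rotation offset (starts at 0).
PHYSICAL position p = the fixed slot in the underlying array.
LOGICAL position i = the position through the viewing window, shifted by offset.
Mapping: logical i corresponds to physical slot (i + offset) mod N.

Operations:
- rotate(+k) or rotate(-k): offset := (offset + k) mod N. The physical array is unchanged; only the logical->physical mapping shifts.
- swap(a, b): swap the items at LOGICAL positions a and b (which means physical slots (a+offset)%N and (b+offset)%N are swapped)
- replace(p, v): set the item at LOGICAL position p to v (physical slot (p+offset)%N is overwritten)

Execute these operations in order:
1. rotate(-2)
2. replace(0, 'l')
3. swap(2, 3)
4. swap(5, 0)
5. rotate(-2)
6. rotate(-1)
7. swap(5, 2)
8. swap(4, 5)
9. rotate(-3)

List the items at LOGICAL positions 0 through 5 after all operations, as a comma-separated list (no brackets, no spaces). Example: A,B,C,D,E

After op 1 (rotate(-2)): offset=4, physical=[A,B,C,D,E,F], logical=[E,F,A,B,C,D]
After op 2 (replace(0, 'l')): offset=4, physical=[A,B,C,D,l,F], logical=[l,F,A,B,C,D]
After op 3 (swap(2, 3)): offset=4, physical=[B,A,C,D,l,F], logical=[l,F,B,A,C,D]
After op 4 (swap(5, 0)): offset=4, physical=[B,A,C,l,D,F], logical=[D,F,B,A,C,l]
After op 5 (rotate(-2)): offset=2, physical=[B,A,C,l,D,F], logical=[C,l,D,F,B,A]
After op 6 (rotate(-1)): offset=1, physical=[B,A,C,l,D,F], logical=[A,C,l,D,F,B]
After op 7 (swap(5, 2)): offset=1, physical=[l,A,C,B,D,F], logical=[A,C,B,D,F,l]
After op 8 (swap(4, 5)): offset=1, physical=[F,A,C,B,D,l], logical=[A,C,B,D,l,F]
After op 9 (rotate(-3)): offset=4, physical=[F,A,C,B,D,l], logical=[D,l,F,A,C,B]

Answer: D,l,F,A,C,B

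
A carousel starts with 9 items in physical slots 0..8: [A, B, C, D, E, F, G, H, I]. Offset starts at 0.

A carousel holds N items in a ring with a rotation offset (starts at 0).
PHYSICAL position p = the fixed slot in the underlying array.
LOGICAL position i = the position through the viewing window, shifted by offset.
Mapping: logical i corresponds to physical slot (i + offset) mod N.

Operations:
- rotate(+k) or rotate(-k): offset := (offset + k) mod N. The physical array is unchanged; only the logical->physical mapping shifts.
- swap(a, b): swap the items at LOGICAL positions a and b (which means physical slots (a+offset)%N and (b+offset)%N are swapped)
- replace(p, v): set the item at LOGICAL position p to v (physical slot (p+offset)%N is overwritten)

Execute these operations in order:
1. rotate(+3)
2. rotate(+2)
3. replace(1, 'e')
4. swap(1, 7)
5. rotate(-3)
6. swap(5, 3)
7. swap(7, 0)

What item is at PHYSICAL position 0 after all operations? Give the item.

Answer: C

Derivation:
After op 1 (rotate(+3)): offset=3, physical=[A,B,C,D,E,F,G,H,I], logical=[D,E,F,G,H,I,A,B,C]
After op 2 (rotate(+2)): offset=5, physical=[A,B,C,D,E,F,G,H,I], logical=[F,G,H,I,A,B,C,D,E]
After op 3 (replace(1, 'e')): offset=5, physical=[A,B,C,D,E,F,e,H,I], logical=[F,e,H,I,A,B,C,D,E]
After op 4 (swap(1, 7)): offset=5, physical=[A,B,C,e,E,F,D,H,I], logical=[F,D,H,I,A,B,C,e,E]
After op 5 (rotate(-3)): offset=2, physical=[A,B,C,e,E,F,D,H,I], logical=[C,e,E,F,D,H,I,A,B]
After op 6 (swap(5, 3)): offset=2, physical=[A,B,C,e,E,H,D,F,I], logical=[C,e,E,H,D,F,I,A,B]
After op 7 (swap(7, 0)): offset=2, physical=[C,B,A,e,E,H,D,F,I], logical=[A,e,E,H,D,F,I,C,B]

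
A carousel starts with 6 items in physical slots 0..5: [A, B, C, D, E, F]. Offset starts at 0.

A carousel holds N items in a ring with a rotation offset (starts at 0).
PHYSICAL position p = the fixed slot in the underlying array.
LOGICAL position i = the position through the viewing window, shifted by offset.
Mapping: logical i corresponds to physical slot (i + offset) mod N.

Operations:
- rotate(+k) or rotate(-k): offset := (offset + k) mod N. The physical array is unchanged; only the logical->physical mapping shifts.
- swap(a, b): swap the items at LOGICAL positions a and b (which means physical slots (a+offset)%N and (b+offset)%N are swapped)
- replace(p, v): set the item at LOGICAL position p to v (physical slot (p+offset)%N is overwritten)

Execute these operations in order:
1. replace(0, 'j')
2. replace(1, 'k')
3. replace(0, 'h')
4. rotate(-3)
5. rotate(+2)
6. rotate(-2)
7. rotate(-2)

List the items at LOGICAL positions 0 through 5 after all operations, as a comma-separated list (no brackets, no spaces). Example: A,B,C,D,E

After op 1 (replace(0, 'j')): offset=0, physical=[j,B,C,D,E,F], logical=[j,B,C,D,E,F]
After op 2 (replace(1, 'k')): offset=0, physical=[j,k,C,D,E,F], logical=[j,k,C,D,E,F]
After op 3 (replace(0, 'h')): offset=0, physical=[h,k,C,D,E,F], logical=[h,k,C,D,E,F]
After op 4 (rotate(-3)): offset=3, physical=[h,k,C,D,E,F], logical=[D,E,F,h,k,C]
After op 5 (rotate(+2)): offset=5, physical=[h,k,C,D,E,F], logical=[F,h,k,C,D,E]
After op 6 (rotate(-2)): offset=3, physical=[h,k,C,D,E,F], logical=[D,E,F,h,k,C]
After op 7 (rotate(-2)): offset=1, physical=[h,k,C,D,E,F], logical=[k,C,D,E,F,h]

Answer: k,C,D,E,F,h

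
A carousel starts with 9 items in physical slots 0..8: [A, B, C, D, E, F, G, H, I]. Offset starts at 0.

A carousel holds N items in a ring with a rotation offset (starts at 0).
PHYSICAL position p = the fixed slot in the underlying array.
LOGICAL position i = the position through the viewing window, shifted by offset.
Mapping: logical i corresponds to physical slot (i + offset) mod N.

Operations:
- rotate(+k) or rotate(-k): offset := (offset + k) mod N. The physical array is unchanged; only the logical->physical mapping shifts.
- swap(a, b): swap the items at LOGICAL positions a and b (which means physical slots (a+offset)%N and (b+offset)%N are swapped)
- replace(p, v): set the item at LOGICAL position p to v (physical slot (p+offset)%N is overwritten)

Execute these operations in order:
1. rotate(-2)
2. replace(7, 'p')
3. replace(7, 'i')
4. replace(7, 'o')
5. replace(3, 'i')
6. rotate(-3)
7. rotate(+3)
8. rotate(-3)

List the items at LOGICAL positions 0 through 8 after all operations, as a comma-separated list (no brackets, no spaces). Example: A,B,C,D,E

After op 1 (rotate(-2)): offset=7, physical=[A,B,C,D,E,F,G,H,I], logical=[H,I,A,B,C,D,E,F,G]
After op 2 (replace(7, 'p')): offset=7, physical=[A,B,C,D,E,p,G,H,I], logical=[H,I,A,B,C,D,E,p,G]
After op 3 (replace(7, 'i')): offset=7, physical=[A,B,C,D,E,i,G,H,I], logical=[H,I,A,B,C,D,E,i,G]
After op 4 (replace(7, 'o')): offset=7, physical=[A,B,C,D,E,o,G,H,I], logical=[H,I,A,B,C,D,E,o,G]
After op 5 (replace(3, 'i')): offset=7, physical=[A,i,C,D,E,o,G,H,I], logical=[H,I,A,i,C,D,E,o,G]
After op 6 (rotate(-3)): offset=4, physical=[A,i,C,D,E,o,G,H,I], logical=[E,o,G,H,I,A,i,C,D]
After op 7 (rotate(+3)): offset=7, physical=[A,i,C,D,E,o,G,H,I], logical=[H,I,A,i,C,D,E,o,G]
After op 8 (rotate(-3)): offset=4, physical=[A,i,C,D,E,o,G,H,I], logical=[E,o,G,H,I,A,i,C,D]

Answer: E,o,G,H,I,A,i,C,D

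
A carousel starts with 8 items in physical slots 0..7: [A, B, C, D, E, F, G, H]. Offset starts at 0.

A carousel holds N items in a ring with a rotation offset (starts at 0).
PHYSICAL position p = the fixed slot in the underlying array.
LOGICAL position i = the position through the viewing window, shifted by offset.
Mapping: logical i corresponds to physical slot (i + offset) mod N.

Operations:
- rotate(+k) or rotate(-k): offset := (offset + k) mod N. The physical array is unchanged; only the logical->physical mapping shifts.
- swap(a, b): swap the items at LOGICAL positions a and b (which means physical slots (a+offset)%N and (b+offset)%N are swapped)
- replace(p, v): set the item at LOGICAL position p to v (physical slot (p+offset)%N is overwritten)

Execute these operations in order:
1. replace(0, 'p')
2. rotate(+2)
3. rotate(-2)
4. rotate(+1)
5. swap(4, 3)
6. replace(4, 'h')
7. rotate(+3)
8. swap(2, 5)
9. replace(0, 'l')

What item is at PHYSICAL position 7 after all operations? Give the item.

After op 1 (replace(0, 'p')): offset=0, physical=[p,B,C,D,E,F,G,H], logical=[p,B,C,D,E,F,G,H]
After op 2 (rotate(+2)): offset=2, physical=[p,B,C,D,E,F,G,H], logical=[C,D,E,F,G,H,p,B]
After op 3 (rotate(-2)): offset=0, physical=[p,B,C,D,E,F,G,H], logical=[p,B,C,D,E,F,G,H]
After op 4 (rotate(+1)): offset=1, physical=[p,B,C,D,E,F,G,H], logical=[B,C,D,E,F,G,H,p]
After op 5 (swap(4, 3)): offset=1, physical=[p,B,C,D,F,E,G,H], logical=[B,C,D,F,E,G,H,p]
After op 6 (replace(4, 'h')): offset=1, physical=[p,B,C,D,F,h,G,H], logical=[B,C,D,F,h,G,H,p]
After op 7 (rotate(+3)): offset=4, physical=[p,B,C,D,F,h,G,H], logical=[F,h,G,H,p,B,C,D]
After op 8 (swap(2, 5)): offset=4, physical=[p,G,C,D,F,h,B,H], logical=[F,h,B,H,p,G,C,D]
After op 9 (replace(0, 'l')): offset=4, physical=[p,G,C,D,l,h,B,H], logical=[l,h,B,H,p,G,C,D]

Answer: H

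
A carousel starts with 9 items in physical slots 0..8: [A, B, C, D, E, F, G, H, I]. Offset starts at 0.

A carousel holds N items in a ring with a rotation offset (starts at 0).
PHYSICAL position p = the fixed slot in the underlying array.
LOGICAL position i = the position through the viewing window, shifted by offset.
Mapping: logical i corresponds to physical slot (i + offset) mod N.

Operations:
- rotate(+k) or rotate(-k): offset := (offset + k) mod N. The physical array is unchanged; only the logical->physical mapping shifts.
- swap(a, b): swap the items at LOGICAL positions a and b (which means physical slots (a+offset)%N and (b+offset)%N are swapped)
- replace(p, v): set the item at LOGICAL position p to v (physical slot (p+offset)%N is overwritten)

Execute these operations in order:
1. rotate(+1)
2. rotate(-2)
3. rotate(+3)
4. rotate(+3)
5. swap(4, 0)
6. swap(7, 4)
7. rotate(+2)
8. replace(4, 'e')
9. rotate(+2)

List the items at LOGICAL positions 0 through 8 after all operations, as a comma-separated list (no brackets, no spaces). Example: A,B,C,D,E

Answer: D,B,e,F,E,A,G,H,I

Derivation:
After op 1 (rotate(+1)): offset=1, physical=[A,B,C,D,E,F,G,H,I], logical=[B,C,D,E,F,G,H,I,A]
After op 2 (rotate(-2)): offset=8, physical=[A,B,C,D,E,F,G,H,I], logical=[I,A,B,C,D,E,F,G,H]
After op 3 (rotate(+3)): offset=2, physical=[A,B,C,D,E,F,G,H,I], logical=[C,D,E,F,G,H,I,A,B]
After op 4 (rotate(+3)): offset=5, physical=[A,B,C,D,E,F,G,H,I], logical=[F,G,H,I,A,B,C,D,E]
After op 5 (swap(4, 0)): offset=5, physical=[F,B,C,D,E,A,G,H,I], logical=[A,G,H,I,F,B,C,D,E]
After op 6 (swap(7, 4)): offset=5, physical=[D,B,C,F,E,A,G,H,I], logical=[A,G,H,I,D,B,C,F,E]
After op 7 (rotate(+2)): offset=7, physical=[D,B,C,F,E,A,G,H,I], logical=[H,I,D,B,C,F,E,A,G]
After op 8 (replace(4, 'e')): offset=7, physical=[D,B,e,F,E,A,G,H,I], logical=[H,I,D,B,e,F,E,A,G]
After op 9 (rotate(+2)): offset=0, physical=[D,B,e,F,E,A,G,H,I], logical=[D,B,e,F,E,A,G,H,I]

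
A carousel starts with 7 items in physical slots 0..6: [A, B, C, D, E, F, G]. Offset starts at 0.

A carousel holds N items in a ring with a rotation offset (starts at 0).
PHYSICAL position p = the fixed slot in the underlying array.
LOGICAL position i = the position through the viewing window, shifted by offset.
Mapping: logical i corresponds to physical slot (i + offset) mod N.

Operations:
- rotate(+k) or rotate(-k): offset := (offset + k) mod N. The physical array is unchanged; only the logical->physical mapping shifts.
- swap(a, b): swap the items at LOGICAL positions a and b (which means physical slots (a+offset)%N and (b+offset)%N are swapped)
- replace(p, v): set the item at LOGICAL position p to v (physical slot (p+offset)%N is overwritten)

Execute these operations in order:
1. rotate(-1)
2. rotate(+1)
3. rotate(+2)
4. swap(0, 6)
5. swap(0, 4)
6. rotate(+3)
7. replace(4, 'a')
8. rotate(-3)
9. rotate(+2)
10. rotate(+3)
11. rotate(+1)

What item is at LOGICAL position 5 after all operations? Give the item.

After op 1 (rotate(-1)): offset=6, physical=[A,B,C,D,E,F,G], logical=[G,A,B,C,D,E,F]
After op 2 (rotate(+1)): offset=0, physical=[A,B,C,D,E,F,G], logical=[A,B,C,D,E,F,G]
After op 3 (rotate(+2)): offset=2, physical=[A,B,C,D,E,F,G], logical=[C,D,E,F,G,A,B]
After op 4 (swap(0, 6)): offset=2, physical=[A,C,B,D,E,F,G], logical=[B,D,E,F,G,A,C]
After op 5 (swap(0, 4)): offset=2, physical=[A,C,G,D,E,F,B], logical=[G,D,E,F,B,A,C]
After op 6 (rotate(+3)): offset=5, physical=[A,C,G,D,E,F,B], logical=[F,B,A,C,G,D,E]
After op 7 (replace(4, 'a')): offset=5, physical=[A,C,a,D,E,F,B], logical=[F,B,A,C,a,D,E]
After op 8 (rotate(-3)): offset=2, physical=[A,C,a,D,E,F,B], logical=[a,D,E,F,B,A,C]
After op 9 (rotate(+2)): offset=4, physical=[A,C,a,D,E,F,B], logical=[E,F,B,A,C,a,D]
After op 10 (rotate(+3)): offset=0, physical=[A,C,a,D,E,F,B], logical=[A,C,a,D,E,F,B]
After op 11 (rotate(+1)): offset=1, physical=[A,C,a,D,E,F,B], logical=[C,a,D,E,F,B,A]

Answer: B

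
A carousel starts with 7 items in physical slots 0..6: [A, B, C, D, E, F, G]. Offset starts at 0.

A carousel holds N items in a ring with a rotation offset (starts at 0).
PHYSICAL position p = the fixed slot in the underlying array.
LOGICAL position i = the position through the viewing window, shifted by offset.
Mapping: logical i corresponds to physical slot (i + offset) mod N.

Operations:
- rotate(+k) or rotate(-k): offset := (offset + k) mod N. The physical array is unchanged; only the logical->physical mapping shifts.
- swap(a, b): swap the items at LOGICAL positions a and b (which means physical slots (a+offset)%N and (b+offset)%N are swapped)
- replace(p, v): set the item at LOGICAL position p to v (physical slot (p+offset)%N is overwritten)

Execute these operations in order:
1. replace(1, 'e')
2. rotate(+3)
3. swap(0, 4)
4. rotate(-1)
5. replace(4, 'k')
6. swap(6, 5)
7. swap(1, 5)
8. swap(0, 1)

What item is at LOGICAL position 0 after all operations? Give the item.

Answer: e

Derivation:
After op 1 (replace(1, 'e')): offset=0, physical=[A,e,C,D,E,F,G], logical=[A,e,C,D,E,F,G]
After op 2 (rotate(+3)): offset=3, physical=[A,e,C,D,E,F,G], logical=[D,E,F,G,A,e,C]
After op 3 (swap(0, 4)): offset=3, physical=[D,e,C,A,E,F,G], logical=[A,E,F,G,D,e,C]
After op 4 (rotate(-1)): offset=2, physical=[D,e,C,A,E,F,G], logical=[C,A,E,F,G,D,e]
After op 5 (replace(4, 'k')): offset=2, physical=[D,e,C,A,E,F,k], logical=[C,A,E,F,k,D,e]
After op 6 (swap(6, 5)): offset=2, physical=[e,D,C,A,E,F,k], logical=[C,A,E,F,k,e,D]
After op 7 (swap(1, 5)): offset=2, physical=[A,D,C,e,E,F,k], logical=[C,e,E,F,k,A,D]
After op 8 (swap(0, 1)): offset=2, physical=[A,D,e,C,E,F,k], logical=[e,C,E,F,k,A,D]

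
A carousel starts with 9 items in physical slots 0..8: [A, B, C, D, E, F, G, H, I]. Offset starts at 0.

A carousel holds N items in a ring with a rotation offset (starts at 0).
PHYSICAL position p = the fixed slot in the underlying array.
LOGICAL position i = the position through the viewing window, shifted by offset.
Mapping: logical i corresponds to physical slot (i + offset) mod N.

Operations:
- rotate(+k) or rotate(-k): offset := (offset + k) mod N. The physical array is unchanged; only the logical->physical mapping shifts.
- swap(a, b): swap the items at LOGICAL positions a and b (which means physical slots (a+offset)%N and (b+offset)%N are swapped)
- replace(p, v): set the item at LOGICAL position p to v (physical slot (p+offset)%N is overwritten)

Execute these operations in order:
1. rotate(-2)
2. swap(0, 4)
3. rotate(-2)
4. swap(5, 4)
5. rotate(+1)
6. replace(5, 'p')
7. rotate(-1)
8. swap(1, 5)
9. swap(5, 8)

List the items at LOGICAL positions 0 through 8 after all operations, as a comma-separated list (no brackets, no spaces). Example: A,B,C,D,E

Answer: F,A,C,I,B,E,p,D,G

Derivation:
After op 1 (rotate(-2)): offset=7, physical=[A,B,C,D,E,F,G,H,I], logical=[H,I,A,B,C,D,E,F,G]
After op 2 (swap(0, 4)): offset=7, physical=[A,B,H,D,E,F,G,C,I], logical=[C,I,A,B,H,D,E,F,G]
After op 3 (rotate(-2)): offset=5, physical=[A,B,H,D,E,F,G,C,I], logical=[F,G,C,I,A,B,H,D,E]
After op 4 (swap(5, 4)): offset=5, physical=[B,A,H,D,E,F,G,C,I], logical=[F,G,C,I,B,A,H,D,E]
After op 5 (rotate(+1)): offset=6, physical=[B,A,H,D,E,F,G,C,I], logical=[G,C,I,B,A,H,D,E,F]
After op 6 (replace(5, 'p')): offset=6, physical=[B,A,p,D,E,F,G,C,I], logical=[G,C,I,B,A,p,D,E,F]
After op 7 (rotate(-1)): offset=5, physical=[B,A,p,D,E,F,G,C,I], logical=[F,G,C,I,B,A,p,D,E]
After op 8 (swap(1, 5)): offset=5, physical=[B,G,p,D,E,F,A,C,I], logical=[F,A,C,I,B,G,p,D,E]
After op 9 (swap(5, 8)): offset=5, physical=[B,E,p,D,G,F,A,C,I], logical=[F,A,C,I,B,E,p,D,G]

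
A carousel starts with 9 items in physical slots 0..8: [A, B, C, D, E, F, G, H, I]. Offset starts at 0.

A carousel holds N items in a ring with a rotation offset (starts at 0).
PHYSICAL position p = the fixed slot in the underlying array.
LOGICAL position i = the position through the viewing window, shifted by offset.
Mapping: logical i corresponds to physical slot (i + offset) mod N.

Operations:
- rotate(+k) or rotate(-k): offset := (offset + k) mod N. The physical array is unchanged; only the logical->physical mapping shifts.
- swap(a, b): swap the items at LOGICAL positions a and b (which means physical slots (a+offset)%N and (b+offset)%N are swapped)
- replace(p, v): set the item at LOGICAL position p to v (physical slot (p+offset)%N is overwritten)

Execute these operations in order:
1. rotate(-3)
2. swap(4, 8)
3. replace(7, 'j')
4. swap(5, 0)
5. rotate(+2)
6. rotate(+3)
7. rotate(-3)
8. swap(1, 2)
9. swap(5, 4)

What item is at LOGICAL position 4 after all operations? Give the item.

After op 1 (rotate(-3)): offset=6, physical=[A,B,C,D,E,F,G,H,I], logical=[G,H,I,A,B,C,D,E,F]
After op 2 (swap(4, 8)): offset=6, physical=[A,F,C,D,E,B,G,H,I], logical=[G,H,I,A,F,C,D,E,B]
After op 3 (replace(7, 'j')): offset=6, physical=[A,F,C,D,j,B,G,H,I], logical=[G,H,I,A,F,C,D,j,B]
After op 4 (swap(5, 0)): offset=6, physical=[A,F,G,D,j,B,C,H,I], logical=[C,H,I,A,F,G,D,j,B]
After op 5 (rotate(+2)): offset=8, physical=[A,F,G,D,j,B,C,H,I], logical=[I,A,F,G,D,j,B,C,H]
After op 6 (rotate(+3)): offset=2, physical=[A,F,G,D,j,B,C,H,I], logical=[G,D,j,B,C,H,I,A,F]
After op 7 (rotate(-3)): offset=8, physical=[A,F,G,D,j,B,C,H,I], logical=[I,A,F,G,D,j,B,C,H]
After op 8 (swap(1, 2)): offset=8, physical=[F,A,G,D,j,B,C,H,I], logical=[I,F,A,G,D,j,B,C,H]
After op 9 (swap(5, 4)): offset=8, physical=[F,A,G,j,D,B,C,H,I], logical=[I,F,A,G,j,D,B,C,H]

Answer: j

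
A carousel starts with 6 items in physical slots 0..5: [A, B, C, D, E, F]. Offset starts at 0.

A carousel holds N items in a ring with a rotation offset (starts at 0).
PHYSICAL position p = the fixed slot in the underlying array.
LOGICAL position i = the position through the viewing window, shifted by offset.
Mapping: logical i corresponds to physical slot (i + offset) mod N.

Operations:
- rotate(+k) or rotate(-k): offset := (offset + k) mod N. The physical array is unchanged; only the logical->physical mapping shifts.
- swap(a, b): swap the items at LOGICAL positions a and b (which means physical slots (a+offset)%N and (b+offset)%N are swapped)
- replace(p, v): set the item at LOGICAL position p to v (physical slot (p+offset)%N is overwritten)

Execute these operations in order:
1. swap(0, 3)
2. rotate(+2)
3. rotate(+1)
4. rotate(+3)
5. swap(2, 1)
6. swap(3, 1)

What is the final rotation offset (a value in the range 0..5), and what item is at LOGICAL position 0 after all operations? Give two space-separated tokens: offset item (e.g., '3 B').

Answer: 0 D

Derivation:
After op 1 (swap(0, 3)): offset=0, physical=[D,B,C,A,E,F], logical=[D,B,C,A,E,F]
After op 2 (rotate(+2)): offset=2, physical=[D,B,C,A,E,F], logical=[C,A,E,F,D,B]
After op 3 (rotate(+1)): offset=3, physical=[D,B,C,A,E,F], logical=[A,E,F,D,B,C]
After op 4 (rotate(+3)): offset=0, physical=[D,B,C,A,E,F], logical=[D,B,C,A,E,F]
After op 5 (swap(2, 1)): offset=0, physical=[D,C,B,A,E,F], logical=[D,C,B,A,E,F]
After op 6 (swap(3, 1)): offset=0, physical=[D,A,B,C,E,F], logical=[D,A,B,C,E,F]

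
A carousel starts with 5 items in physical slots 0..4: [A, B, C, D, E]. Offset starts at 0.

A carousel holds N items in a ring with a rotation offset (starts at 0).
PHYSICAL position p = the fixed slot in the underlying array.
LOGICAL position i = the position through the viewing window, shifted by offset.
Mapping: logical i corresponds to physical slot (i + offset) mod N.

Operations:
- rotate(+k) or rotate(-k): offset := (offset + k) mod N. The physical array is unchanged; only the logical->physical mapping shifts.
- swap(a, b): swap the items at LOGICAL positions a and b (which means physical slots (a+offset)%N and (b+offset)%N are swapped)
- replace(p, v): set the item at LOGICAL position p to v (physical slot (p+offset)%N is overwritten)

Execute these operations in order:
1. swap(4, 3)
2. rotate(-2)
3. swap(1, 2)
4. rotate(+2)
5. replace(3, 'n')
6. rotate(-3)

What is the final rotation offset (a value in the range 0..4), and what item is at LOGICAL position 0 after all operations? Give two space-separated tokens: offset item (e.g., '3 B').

After op 1 (swap(4, 3)): offset=0, physical=[A,B,C,E,D], logical=[A,B,C,E,D]
After op 2 (rotate(-2)): offset=3, physical=[A,B,C,E,D], logical=[E,D,A,B,C]
After op 3 (swap(1, 2)): offset=3, physical=[D,B,C,E,A], logical=[E,A,D,B,C]
After op 4 (rotate(+2)): offset=0, physical=[D,B,C,E,A], logical=[D,B,C,E,A]
After op 5 (replace(3, 'n')): offset=0, physical=[D,B,C,n,A], logical=[D,B,C,n,A]
After op 6 (rotate(-3)): offset=2, physical=[D,B,C,n,A], logical=[C,n,A,D,B]

Answer: 2 C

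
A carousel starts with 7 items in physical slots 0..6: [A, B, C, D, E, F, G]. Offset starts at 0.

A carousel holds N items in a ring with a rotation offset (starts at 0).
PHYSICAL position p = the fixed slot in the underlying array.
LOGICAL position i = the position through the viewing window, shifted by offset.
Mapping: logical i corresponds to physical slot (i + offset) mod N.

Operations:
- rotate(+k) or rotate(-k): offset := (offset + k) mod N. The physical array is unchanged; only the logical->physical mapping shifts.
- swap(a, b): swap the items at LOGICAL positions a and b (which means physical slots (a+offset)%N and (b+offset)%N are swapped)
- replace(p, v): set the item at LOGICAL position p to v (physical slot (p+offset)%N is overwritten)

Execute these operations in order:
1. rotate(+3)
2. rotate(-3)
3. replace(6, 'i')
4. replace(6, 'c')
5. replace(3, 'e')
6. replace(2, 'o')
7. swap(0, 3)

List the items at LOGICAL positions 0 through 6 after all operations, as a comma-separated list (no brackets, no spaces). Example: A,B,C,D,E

After op 1 (rotate(+3)): offset=3, physical=[A,B,C,D,E,F,G], logical=[D,E,F,G,A,B,C]
After op 2 (rotate(-3)): offset=0, physical=[A,B,C,D,E,F,G], logical=[A,B,C,D,E,F,G]
After op 3 (replace(6, 'i')): offset=0, physical=[A,B,C,D,E,F,i], logical=[A,B,C,D,E,F,i]
After op 4 (replace(6, 'c')): offset=0, physical=[A,B,C,D,E,F,c], logical=[A,B,C,D,E,F,c]
After op 5 (replace(3, 'e')): offset=0, physical=[A,B,C,e,E,F,c], logical=[A,B,C,e,E,F,c]
After op 6 (replace(2, 'o')): offset=0, physical=[A,B,o,e,E,F,c], logical=[A,B,o,e,E,F,c]
After op 7 (swap(0, 3)): offset=0, physical=[e,B,o,A,E,F,c], logical=[e,B,o,A,E,F,c]

Answer: e,B,o,A,E,F,c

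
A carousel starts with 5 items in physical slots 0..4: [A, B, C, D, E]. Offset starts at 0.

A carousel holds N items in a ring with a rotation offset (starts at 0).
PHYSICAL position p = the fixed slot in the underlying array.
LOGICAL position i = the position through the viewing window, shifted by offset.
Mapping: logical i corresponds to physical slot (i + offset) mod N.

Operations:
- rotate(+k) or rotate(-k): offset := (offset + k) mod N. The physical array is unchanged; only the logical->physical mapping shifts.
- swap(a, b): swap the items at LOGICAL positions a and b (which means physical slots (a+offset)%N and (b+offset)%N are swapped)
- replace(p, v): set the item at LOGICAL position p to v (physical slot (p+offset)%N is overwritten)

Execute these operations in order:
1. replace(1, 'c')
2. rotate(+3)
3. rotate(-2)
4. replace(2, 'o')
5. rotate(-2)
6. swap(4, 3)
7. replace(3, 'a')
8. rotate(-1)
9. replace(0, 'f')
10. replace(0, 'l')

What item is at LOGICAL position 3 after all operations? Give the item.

After op 1 (replace(1, 'c')): offset=0, physical=[A,c,C,D,E], logical=[A,c,C,D,E]
After op 2 (rotate(+3)): offset=3, physical=[A,c,C,D,E], logical=[D,E,A,c,C]
After op 3 (rotate(-2)): offset=1, physical=[A,c,C,D,E], logical=[c,C,D,E,A]
After op 4 (replace(2, 'o')): offset=1, physical=[A,c,C,o,E], logical=[c,C,o,E,A]
After op 5 (rotate(-2)): offset=4, physical=[A,c,C,o,E], logical=[E,A,c,C,o]
After op 6 (swap(4, 3)): offset=4, physical=[A,c,o,C,E], logical=[E,A,c,o,C]
After op 7 (replace(3, 'a')): offset=4, physical=[A,c,a,C,E], logical=[E,A,c,a,C]
After op 8 (rotate(-1)): offset=3, physical=[A,c,a,C,E], logical=[C,E,A,c,a]
After op 9 (replace(0, 'f')): offset=3, physical=[A,c,a,f,E], logical=[f,E,A,c,a]
After op 10 (replace(0, 'l')): offset=3, physical=[A,c,a,l,E], logical=[l,E,A,c,a]

Answer: c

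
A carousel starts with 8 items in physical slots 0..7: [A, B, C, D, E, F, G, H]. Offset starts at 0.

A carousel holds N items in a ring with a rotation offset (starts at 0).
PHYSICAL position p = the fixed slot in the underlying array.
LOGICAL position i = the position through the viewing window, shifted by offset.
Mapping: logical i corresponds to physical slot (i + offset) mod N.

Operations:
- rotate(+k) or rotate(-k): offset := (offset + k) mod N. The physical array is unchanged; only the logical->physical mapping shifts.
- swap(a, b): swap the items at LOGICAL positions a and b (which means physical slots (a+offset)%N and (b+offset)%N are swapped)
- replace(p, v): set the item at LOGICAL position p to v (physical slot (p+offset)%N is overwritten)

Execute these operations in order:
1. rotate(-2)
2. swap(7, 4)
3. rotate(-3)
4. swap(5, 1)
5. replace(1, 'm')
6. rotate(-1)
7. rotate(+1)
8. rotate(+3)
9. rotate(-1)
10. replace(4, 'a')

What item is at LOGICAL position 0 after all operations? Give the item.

Answer: C

Derivation:
After op 1 (rotate(-2)): offset=6, physical=[A,B,C,D,E,F,G,H], logical=[G,H,A,B,C,D,E,F]
After op 2 (swap(7, 4)): offset=6, physical=[A,B,F,D,E,C,G,H], logical=[G,H,A,B,F,D,E,C]
After op 3 (rotate(-3)): offset=3, physical=[A,B,F,D,E,C,G,H], logical=[D,E,C,G,H,A,B,F]
After op 4 (swap(5, 1)): offset=3, physical=[E,B,F,D,A,C,G,H], logical=[D,A,C,G,H,E,B,F]
After op 5 (replace(1, 'm')): offset=3, physical=[E,B,F,D,m,C,G,H], logical=[D,m,C,G,H,E,B,F]
After op 6 (rotate(-1)): offset=2, physical=[E,B,F,D,m,C,G,H], logical=[F,D,m,C,G,H,E,B]
After op 7 (rotate(+1)): offset=3, physical=[E,B,F,D,m,C,G,H], logical=[D,m,C,G,H,E,B,F]
After op 8 (rotate(+3)): offset=6, physical=[E,B,F,D,m,C,G,H], logical=[G,H,E,B,F,D,m,C]
After op 9 (rotate(-1)): offset=5, physical=[E,B,F,D,m,C,G,H], logical=[C,G,H,E,B,F,D,m]
After op 10 (replace(4, 'a')): offset=5, physical=[E,a,F,D,m,C,G,H], logical=[C,G,H,E,a,F,D,m]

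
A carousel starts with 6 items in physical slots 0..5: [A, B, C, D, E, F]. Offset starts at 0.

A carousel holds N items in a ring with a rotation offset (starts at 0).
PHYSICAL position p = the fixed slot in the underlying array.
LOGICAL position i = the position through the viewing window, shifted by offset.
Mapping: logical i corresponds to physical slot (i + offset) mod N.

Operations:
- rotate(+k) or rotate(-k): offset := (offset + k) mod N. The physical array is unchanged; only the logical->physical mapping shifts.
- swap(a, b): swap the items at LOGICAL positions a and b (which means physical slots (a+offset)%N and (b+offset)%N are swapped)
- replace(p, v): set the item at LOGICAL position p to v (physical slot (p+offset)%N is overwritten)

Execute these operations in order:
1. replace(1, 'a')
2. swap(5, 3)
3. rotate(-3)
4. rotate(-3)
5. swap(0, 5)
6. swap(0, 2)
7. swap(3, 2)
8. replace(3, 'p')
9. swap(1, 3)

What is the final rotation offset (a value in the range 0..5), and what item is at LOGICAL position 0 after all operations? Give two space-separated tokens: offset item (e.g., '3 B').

After op 1 (replace(1, 'a')): offset=0, physical=[A,a,C,D,E,F], logical=[A,a,C,D,E,F]
After op 2 (swap(5, 3)): offset=0, physical=[A,a,C,F,E,D], logical=[A,a,C,F,E,D]
After op 3 (rotate(-3)): offset=3, physical=[A,a,C,F,E,D], logical=[F,E,D,A,a,C]
After op 4 (rotate(-3)): offset=0, physical=[A,a,C,F,E,D], logical=[A,a,C,F,E,D]
After op 5 (swap(0, 5)): offset=0, physical=[D,a,C,F,E,A], logical=[D,a,C,F,E,A]
After op 6 (swap(0, 2)): offset=0, physical=[C,a,D,F,E,A], logical=[C,a,D,F,E,A]
After op 7 (swap(3, 2)): offset=0, physical=[C,a,F,D,E,A], logical=[C,a,F,D,E,A]
After op 8 (replace(3, 'p')): offset=0, physical=[C,a,F,p,E,A], logical=[C,a,F,p,E,A]
After op 9 (swap(1, 3)): offset=0, physical=[C,p,F,a,E,A], logical=[C,p,F,a,E,A]

Answer: 0 C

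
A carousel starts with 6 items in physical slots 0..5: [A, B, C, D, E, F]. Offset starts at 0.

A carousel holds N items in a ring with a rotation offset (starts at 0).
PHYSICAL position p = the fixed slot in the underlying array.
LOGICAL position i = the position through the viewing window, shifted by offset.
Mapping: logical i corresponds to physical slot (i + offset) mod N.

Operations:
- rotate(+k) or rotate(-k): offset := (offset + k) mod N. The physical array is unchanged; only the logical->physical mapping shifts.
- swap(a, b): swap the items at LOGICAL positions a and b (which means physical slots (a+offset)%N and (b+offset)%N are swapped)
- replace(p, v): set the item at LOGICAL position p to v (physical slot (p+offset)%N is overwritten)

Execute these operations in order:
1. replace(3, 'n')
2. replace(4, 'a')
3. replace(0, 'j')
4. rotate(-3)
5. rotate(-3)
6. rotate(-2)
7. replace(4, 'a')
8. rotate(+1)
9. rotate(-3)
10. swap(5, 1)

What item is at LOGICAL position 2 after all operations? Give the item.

After op 1 (replace(3, 'n')): offset=0, physical=[A,B,C,n,E,F], logical=[A,B,C,n,E,F]
After op 2 (replace(4, 'a')): offset=0, physical=[A,B,C,n,a,F], logical=[A,B,C,n,a,F]
After op 3 (replace(0, 'j')): offset=0, physical=[j,B,C,n,a,F], logical=[j,B,C,n,a,F]
After op 4 (rotate(-3)): offset=3, physical=[j,B,C,n,a,F], logical=[n,a,F,j,B,C]
After op 5 (rotate(-3)): offset=0, physical=[j,B,C,n,a,F], logical=[j,B,C,n,a,F]
After op 6 (rotate(-2)): offset=4, physical=[j,B,C,n,a,F], logical=[a,F,j,B,C,n]
After op 7 (replace(4, 'a')): offset=4, physical=[j,B,a,n,a,F], logical=[a,F,j,B,a,n]
After op 8 (rotate(+1)): offset=5, physical=[j,B,a,n,a,F], logical=[F,j,B,a,n,a]
After op 9 (rotate(-3)): offset=2, physical=[j,B,a,n,a,F], logical=[a,n,a,F,j,B]
After op 10 (swap(5, 1)): offset=2, physical=[j,n,a,B,a,F], logical=[a,B,a,F,j,n]

Answer: a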